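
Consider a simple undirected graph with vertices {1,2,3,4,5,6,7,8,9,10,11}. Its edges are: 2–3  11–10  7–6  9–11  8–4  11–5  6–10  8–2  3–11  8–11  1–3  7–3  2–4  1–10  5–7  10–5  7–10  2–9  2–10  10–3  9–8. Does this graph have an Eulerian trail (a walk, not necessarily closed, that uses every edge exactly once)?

Degrees: 1:2, 2:5, 3:5, 4:2, 5:3, 6:2, 7:4, 8:4, 9:3, 10:7, 11:5
Odd-degree vertices: 2, 3, 5, 9, 10, 11 (6 total).
With 6 odd-degree vertices (more than two), no single trail can use every edge.

No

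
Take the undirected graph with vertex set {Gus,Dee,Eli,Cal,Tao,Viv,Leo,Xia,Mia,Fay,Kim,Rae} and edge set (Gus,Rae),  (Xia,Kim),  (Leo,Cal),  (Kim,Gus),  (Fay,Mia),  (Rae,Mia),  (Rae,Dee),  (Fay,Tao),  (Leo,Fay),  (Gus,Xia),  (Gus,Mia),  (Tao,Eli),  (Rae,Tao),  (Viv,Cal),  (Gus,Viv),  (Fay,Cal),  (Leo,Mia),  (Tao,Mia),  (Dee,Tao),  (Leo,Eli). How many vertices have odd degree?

Degrees: Gus:5, Dee:2, Eli:2, Cal:3, Tao:5, Viv:2, Leo:4, Xia:2, Mia:5, Fay:4, Kim:2, Rae:4
Odd-degree vertices: Gus, Cal, Tao, Mia.

4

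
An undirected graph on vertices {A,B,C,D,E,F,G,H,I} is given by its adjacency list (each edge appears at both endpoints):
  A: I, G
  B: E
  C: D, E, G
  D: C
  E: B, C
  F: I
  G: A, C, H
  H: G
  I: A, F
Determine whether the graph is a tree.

The graph has 9 vertices and 8 edges.
Connected and |E| = |V| - 1, which characterizes a tree.

Yes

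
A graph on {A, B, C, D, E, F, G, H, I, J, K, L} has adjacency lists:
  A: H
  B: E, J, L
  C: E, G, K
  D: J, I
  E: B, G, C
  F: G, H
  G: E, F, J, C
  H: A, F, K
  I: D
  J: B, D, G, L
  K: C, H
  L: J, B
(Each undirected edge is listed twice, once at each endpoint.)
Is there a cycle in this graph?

Yes

The graph has 12 vertices, 15 edges, and 1 connected component.
One cycle is G-J-L-B-E-G.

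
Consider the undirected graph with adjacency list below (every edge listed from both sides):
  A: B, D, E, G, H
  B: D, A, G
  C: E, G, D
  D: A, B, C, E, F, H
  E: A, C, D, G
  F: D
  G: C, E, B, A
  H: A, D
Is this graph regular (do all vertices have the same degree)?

Degrees: A:5, B:3, C:3, D:6, E:4, F:1, G:4, H:2
Vertex F has degree 1 while D has degree 6, so the graph is not regular.

No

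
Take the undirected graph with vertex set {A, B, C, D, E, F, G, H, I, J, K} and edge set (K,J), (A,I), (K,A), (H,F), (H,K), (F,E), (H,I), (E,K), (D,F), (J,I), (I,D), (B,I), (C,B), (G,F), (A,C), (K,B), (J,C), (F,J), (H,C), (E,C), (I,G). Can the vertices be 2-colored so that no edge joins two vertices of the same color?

Color {C, F, I, K} black and {A, B, D, E, G, H, J} white. No edge joins two same-colored vertices, so the graph is bipartite.

Yes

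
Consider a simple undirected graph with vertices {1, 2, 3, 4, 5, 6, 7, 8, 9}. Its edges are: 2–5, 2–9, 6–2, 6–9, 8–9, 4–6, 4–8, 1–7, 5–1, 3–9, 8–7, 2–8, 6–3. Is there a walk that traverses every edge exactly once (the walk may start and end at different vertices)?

Degrees: 1:2, 2:4, 3:2, 4:2, 5:2, 6:4, 7:2, 8:4, 9:4
Odd-degree vertices: none (0 total).
With 0 odd-degree vertices and all edges in one connected piece, an Eulerian trail exists.

Yes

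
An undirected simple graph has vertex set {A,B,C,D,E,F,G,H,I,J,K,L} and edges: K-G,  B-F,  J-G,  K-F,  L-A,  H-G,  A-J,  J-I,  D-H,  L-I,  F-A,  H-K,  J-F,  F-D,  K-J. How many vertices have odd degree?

Degrees: A:3, B:1, C:0, D:2, E:0, F:5, G:3, H:3, I:2, J:5, K:4, L:2
Odd-degree vertices: A, B, F, G, H, J.

6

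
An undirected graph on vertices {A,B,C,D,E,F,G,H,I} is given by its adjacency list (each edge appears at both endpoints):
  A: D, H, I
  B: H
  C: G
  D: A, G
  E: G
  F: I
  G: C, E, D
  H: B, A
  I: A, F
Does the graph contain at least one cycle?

No

The graph has 9 vertices, 8 edges, and 1 connected component.
Since 8 = 9 - 1, the graph is a forest and contains no cycle.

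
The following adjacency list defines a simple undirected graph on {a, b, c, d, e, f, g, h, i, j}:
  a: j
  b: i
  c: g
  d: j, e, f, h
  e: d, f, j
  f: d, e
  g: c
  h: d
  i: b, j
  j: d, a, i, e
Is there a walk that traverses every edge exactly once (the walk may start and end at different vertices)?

Degrees: a:1, b:1, c:1, d:4, e:3, f:2, g:1, h:1, i:2, j:4
Odd-degree vertices: a, b, c, e, g, h (6 total).
An Eulerian trail requires 0 or 2 odd-degree vertices; here there are 6.

No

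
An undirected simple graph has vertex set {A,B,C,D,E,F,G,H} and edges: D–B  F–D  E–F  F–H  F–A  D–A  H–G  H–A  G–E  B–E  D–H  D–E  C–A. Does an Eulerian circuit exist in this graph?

Degrees: A:4, B:2, C:1, D:5, E:4, F:4, G:2, H:4
C, D have odd degree; an Eulerian circuit needs every degree to be even, so none exists.

No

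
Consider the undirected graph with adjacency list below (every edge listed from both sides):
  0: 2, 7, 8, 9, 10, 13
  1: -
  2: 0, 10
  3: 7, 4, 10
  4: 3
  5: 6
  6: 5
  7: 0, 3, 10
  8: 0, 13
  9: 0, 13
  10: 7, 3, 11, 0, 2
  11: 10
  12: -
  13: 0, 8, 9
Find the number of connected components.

4

Component: {1}
Component: {12}
Component: {5, 6}
Component: {0, 2, 3, 4, 7, 8, 9, 10, 11, 13}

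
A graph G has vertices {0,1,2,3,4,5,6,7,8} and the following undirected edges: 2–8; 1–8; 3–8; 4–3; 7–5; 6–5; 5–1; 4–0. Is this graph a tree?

Yes

The graph has 9 vertices and 8 edges.
It is connected with exactly 8 edges, hence acyclic — it is a tree.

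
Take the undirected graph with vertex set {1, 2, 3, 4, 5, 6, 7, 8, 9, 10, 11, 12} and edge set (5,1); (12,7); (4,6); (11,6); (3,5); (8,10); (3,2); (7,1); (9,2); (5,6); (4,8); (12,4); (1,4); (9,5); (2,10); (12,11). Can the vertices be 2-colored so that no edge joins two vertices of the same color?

No

The cycle 6-5-3-2-10-8-4-6 has length 7, which is odd, so the graph is not bipartite.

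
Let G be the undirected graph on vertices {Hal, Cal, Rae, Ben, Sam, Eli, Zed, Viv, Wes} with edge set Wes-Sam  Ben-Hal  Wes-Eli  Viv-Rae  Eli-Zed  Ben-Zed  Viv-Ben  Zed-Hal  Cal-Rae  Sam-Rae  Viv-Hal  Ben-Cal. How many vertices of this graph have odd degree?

Degrees: Hal:3, Cal:2, Rae:3, Ben:4, Sam:2, Eli:2, Zed:3, Viv:3, Wes:2
Odd-degree vertices: Hal, Rae, Zed, Viv.

4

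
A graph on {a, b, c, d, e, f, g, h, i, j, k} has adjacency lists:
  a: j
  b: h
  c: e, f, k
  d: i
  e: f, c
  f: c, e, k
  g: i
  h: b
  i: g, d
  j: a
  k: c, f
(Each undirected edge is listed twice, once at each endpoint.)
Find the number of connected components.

4

Component: {a, j}
Component: {b, h}
Component: {d, g, i}
Component: {c, e, f, k}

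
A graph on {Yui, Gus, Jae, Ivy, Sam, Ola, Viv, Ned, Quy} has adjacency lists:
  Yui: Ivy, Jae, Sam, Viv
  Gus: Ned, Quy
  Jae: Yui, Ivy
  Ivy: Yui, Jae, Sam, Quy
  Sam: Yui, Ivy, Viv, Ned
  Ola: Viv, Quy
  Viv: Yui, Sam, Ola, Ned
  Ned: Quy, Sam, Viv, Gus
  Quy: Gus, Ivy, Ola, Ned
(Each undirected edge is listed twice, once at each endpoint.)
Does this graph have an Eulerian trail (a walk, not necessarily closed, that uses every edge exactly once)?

Yes

Degrees: Yui:4, Gus:2, Jae:2, Ivy:4, Sam:4, Ola:2, Viv:4, Ned:4, Quy:4
Odd-degree vertices: none (0 total).
The non-isolated vertices are connected and exactly 0 have odd degree, so an Eulerian trail exists.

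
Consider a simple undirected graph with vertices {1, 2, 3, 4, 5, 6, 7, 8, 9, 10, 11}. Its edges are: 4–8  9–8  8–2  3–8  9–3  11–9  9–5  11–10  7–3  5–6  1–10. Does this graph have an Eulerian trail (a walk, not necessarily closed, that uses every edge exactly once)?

Degrees: 1:1, 2:1, 3:3, 4:1, 5:2, 6:1, 7:1, 8:4, 9:4, 10:2, 11:2
Odd-degree vertices: 1, 2, 3, 4, 6, 7 (6 total).
With 6 odd-degree vertices (more than two), no single trail can use every edge.

No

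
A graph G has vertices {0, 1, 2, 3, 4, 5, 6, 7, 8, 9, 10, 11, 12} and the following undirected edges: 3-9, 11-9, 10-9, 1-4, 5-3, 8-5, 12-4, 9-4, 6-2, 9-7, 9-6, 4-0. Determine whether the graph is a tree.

Yes

The graph has 13 vertices and 12 edges.
Connected and |E| = |V| - 1, which characterizes a tree.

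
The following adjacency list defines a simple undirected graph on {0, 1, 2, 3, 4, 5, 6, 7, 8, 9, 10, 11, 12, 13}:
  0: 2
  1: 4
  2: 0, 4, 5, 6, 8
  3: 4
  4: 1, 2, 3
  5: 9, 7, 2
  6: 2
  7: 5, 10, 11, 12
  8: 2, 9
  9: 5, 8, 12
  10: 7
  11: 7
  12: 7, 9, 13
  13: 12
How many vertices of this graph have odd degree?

12

Degrees: 0:1, 1:1, 2:5, 3:1, 4:3, 5:3, 6:1, 7:4, 8:2, 9:3, 10:1, 11:1, 12:3, 13:1
Odd-degree vertices: 0, 1, 2, 3, 4, 5, 6, 9, 10, 11, 12, 13.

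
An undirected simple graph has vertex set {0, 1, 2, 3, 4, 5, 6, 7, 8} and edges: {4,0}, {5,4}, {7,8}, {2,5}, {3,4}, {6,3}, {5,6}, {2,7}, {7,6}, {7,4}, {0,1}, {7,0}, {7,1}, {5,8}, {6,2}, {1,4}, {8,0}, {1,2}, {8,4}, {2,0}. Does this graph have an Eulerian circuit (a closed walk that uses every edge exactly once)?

Degrees: 0:5, 1:4, 2:5, 3:2, 4:6, 5:4, 6:4, 7:6, 8:4
0, 2 have odd degree; an Eulerian circuit needs every degree to be even, so none exists.

No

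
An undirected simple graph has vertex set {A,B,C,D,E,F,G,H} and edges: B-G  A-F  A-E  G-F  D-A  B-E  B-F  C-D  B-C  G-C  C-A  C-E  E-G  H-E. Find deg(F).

Neighbors of F: A, B, G.

3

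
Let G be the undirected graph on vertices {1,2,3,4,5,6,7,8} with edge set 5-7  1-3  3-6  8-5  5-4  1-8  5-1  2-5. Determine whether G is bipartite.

The cycle 1-5-8-1 has length 3, which is odd, so the graph is not bipartite.

No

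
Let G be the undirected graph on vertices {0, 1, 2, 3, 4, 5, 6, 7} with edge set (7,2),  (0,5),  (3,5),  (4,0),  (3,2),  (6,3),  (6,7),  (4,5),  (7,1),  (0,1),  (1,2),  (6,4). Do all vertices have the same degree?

Yes

Degrees: 0:3, 1:3, 2:3, 3:3, 4:3, 5:3, 6:3, 7:3
Every vertex has degree 3, so the graph is 3-regular.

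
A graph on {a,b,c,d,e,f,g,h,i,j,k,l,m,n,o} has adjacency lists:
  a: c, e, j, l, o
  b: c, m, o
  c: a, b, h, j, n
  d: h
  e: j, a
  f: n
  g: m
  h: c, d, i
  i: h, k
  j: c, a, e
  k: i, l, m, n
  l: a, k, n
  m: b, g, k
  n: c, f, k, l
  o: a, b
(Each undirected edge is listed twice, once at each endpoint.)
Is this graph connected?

A breadth-first search from a visits a, l, c, o, j, e, k, n, h, b, m, i, f, d, g — all 15 vertices — so the graph is connected.

Yes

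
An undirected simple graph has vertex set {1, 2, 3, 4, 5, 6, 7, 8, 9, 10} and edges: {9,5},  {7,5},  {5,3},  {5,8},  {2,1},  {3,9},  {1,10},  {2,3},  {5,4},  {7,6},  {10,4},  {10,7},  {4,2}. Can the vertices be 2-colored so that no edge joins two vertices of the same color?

The cycle 9-3-5-9 has length 3, which is odd, so the graph is not bipartite.

No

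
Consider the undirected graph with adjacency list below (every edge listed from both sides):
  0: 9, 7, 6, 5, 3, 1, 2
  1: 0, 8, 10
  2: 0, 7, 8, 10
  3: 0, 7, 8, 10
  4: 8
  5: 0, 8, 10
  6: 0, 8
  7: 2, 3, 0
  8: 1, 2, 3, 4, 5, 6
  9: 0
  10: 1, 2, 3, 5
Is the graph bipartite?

The cycle 0-7-2-0 has length 3, which is odd, so the graph is not bipartite.

No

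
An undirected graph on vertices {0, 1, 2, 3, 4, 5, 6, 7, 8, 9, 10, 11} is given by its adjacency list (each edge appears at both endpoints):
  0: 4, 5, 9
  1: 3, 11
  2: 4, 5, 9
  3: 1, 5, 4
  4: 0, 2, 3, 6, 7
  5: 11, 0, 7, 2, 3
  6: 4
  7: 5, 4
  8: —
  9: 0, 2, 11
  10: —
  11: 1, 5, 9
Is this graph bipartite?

A valid 2-coloring puts {1, 4, 5, 8, 9, 10} on one side and {0, 2, 3, 6, 7, 11} on the other; every edge crosses between the two sides.

Yes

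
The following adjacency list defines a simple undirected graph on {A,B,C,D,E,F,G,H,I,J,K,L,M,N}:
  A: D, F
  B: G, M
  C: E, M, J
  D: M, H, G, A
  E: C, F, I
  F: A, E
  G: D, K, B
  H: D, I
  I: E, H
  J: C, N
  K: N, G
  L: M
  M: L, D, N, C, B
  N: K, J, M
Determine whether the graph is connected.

Yes

A breadth-first search from A visits A, D, F, G, M, H, E, B, K, L, N, C, I, J — all 14 vertices — so the graph is connected.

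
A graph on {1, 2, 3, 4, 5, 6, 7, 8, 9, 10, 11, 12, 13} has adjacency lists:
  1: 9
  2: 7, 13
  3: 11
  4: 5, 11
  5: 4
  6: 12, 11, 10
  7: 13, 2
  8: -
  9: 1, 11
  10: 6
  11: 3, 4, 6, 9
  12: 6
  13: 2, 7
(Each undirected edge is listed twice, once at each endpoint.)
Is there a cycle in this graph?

Yes

|V| = 13, |E| = 11, number of components = 3.
Since 11 > 13 - 3, a cycle must exist; for instance 2-13-7-2.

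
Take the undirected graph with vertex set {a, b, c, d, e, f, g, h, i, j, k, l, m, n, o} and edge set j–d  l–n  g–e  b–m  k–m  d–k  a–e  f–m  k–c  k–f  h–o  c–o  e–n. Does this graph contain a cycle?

|V| = 15, |E| = 13, number of components = 3.
Since 13 > 15 - 3, a cycle must exist; for instance m-f-k-m.

Yes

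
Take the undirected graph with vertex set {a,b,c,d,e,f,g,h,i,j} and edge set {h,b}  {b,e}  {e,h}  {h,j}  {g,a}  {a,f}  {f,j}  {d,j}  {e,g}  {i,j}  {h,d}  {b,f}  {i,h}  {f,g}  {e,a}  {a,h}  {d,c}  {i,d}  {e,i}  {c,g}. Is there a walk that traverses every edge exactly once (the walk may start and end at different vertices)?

Degrees: a:4, b:3, c:2, d:4, e:5, f:4, g:4, h:6, i:4, j:4
Odd-degree vertices: b, e (2 total).
With 2 odd-degree vertices and all edges in one connected piece, an Eulerian trail exists (from b to e).

Yes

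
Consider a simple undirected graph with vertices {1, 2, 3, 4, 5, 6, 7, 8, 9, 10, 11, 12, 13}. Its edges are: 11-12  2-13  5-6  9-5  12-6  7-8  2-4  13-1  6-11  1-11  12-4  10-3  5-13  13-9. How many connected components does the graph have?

Component: {3, 10}
Component: {7, 8}
Component: {1, 2, 4, 5, 6, 9, 11, 12, 13}

3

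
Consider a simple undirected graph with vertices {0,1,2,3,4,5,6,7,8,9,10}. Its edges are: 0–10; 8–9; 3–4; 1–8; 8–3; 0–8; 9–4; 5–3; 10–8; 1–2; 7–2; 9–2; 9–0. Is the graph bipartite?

No

The cycle 8-0-10-8 has length 3, which is odd, so the graph is not bipartite.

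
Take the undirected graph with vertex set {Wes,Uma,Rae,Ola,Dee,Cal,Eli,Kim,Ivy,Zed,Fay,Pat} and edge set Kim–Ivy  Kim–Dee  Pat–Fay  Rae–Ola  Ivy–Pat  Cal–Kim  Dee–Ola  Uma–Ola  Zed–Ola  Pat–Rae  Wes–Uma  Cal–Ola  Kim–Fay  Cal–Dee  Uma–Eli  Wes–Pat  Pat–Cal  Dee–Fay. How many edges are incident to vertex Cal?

Neighbors of Cal: Ola, Dee, Kim, Pat.

4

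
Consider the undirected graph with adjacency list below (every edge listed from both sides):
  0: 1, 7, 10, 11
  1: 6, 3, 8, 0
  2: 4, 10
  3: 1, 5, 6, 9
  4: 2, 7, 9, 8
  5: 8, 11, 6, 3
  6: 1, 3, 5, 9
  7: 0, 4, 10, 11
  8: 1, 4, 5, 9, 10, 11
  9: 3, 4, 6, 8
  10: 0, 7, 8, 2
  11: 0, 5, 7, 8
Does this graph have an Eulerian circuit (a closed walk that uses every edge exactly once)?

Yes

Degrees: 0:4, 1:4, 2:2, 3:4, 4:4, 5:4, 6:4, 7:4, 8:6, 9:4, 10:4, 11:4
Every vertex has even degree and the edges form a single connected piece, so an Eulerian circuit exists.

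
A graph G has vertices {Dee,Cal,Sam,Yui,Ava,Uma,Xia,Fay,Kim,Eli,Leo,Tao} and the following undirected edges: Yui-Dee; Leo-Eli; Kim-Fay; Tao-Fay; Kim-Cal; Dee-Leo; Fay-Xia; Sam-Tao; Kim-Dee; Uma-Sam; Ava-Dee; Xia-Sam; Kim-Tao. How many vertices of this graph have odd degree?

8

Degrees: Dee:4, Cal:1, Sam:3, Yui:1, Ava:1, Uma:1, Xia:2, Fay:3, Kim:4, Eli:1, Leo:2, Tao:3
Odd-degree vertices: Cal, Sam, Yui, Ava, Uma, Fay, Eli, Tao.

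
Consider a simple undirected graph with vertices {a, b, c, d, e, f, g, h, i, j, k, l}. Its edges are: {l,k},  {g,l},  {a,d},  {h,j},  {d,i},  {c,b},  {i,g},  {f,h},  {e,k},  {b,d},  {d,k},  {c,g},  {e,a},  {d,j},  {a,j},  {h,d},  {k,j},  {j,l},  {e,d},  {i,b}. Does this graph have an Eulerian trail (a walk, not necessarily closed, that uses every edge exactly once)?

No

Degrees: a:3, b:3, c:2, d:7, e:3, f:1, g:3, h:3, i:3, j:5, k:4, l:3
Odd-degree vertices: a, b, d, e, f, g, h, i, j, l (10 total).
With 10 odd-degree vertices (more than two), no single trail can use every edge.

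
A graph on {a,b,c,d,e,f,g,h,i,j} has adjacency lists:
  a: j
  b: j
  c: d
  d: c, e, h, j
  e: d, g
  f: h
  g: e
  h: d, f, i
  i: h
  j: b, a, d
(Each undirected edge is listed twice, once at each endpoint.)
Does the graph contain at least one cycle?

The graph has 10 vertices, 9 edges, and 1 connected component.
A forest on 10 vertices with 1 component has exactly 9 edges, which matches — so no cycle.

No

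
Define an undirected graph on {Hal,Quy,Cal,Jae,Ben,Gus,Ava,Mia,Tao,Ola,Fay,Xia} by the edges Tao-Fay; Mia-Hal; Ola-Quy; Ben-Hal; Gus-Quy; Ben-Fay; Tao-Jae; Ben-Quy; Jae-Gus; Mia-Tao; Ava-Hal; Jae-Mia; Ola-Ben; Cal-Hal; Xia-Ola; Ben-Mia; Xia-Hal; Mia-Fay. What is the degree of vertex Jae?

3

Neighbors of Jae: Gus, Mia, Tao.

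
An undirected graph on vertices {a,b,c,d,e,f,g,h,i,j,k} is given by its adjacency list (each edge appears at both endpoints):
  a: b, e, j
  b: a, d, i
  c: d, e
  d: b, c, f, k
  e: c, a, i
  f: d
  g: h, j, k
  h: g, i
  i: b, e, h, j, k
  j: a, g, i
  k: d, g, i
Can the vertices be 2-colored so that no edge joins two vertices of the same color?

No

The cycle d-c-e-i-k-d has length 5, which is odd, so the graph is not bipartite.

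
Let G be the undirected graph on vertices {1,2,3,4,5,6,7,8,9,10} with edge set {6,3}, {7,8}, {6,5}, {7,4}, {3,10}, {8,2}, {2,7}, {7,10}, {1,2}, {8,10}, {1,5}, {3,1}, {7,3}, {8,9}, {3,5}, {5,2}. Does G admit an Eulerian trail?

Degrees: 1:3, 2:4, 3:5, 4:1, 5:4, 6:2, 7:5, 8:4, 9:1, 10:3
Odd-degree vertices: 1, 3, 4, 7, 9, 10 (6 total).
An Eulerian trail requires 0 or 2 odd-degree vertices; here there are 6.

No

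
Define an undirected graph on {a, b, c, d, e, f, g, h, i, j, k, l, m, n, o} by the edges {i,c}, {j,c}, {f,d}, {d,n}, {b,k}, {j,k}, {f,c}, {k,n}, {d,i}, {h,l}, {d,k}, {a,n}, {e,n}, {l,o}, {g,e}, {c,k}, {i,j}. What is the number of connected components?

Component: {m}
Component: {h, l, o}
Component: {a, b, c, d, e, f, g, i, j, k, n}

3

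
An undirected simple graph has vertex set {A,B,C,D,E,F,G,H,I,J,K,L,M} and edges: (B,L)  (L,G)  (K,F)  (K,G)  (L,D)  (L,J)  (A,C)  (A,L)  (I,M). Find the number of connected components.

4

Component: {E}
Component: {H}
Component: {I, M}
Component: {A, B, C, D, F, G, J, K, L}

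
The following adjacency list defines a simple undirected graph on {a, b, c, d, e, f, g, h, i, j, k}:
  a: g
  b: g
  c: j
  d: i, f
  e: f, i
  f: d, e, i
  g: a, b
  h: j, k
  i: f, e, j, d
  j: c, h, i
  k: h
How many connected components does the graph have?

2

Component: {a, b, g}
Component: {c, d, e, f, h, i, j, k}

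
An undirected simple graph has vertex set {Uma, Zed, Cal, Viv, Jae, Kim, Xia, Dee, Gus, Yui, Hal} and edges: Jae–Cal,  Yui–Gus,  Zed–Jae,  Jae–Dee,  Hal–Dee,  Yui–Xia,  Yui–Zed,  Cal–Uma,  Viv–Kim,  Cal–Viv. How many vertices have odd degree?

Degrees: Uma:1, Zed:2, Cal:3, Viv:2, Jae:3, Kim:1, Xia:1, Dee:2, Gus:1, Yui:3, Hal:1
Odd-degree vertices: Uma, Cal, Jae, Kim, Xia, Gus, Yui, Hal.

8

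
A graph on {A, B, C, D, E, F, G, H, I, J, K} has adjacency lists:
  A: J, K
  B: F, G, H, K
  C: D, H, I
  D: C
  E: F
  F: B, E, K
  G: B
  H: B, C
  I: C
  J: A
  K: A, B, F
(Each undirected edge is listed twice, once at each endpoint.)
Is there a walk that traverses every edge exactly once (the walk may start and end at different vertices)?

No

Degrees: A:2, B:4, C:3, D:1, E:1, F:3, G:1, H:2, I:1, J:1, K:3
Odd-degree vertices: C, D, E, F, G, I, J, K (8 total).
With 8 odd-degree vertices (more than two), no single trail can use every edge.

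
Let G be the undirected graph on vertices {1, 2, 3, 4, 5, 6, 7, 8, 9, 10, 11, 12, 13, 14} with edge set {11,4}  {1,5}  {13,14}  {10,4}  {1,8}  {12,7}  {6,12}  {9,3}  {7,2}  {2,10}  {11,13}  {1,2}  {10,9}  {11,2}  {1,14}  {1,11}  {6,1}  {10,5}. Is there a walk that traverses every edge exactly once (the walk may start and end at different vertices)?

Degrees: 1:6, 2:4, 3:1, 4:2, 5:2, 6:2, 7:2, 8:1, 9:2, 10:4, 11:4, 12:2, 13:2, 14:2
Odd-degree vertices: 3, 8 (2 total).
The non-isolated vertices are connected and exactly 2 have odd degree, so an Eulerian trail exists (from 3 to 8).

Yes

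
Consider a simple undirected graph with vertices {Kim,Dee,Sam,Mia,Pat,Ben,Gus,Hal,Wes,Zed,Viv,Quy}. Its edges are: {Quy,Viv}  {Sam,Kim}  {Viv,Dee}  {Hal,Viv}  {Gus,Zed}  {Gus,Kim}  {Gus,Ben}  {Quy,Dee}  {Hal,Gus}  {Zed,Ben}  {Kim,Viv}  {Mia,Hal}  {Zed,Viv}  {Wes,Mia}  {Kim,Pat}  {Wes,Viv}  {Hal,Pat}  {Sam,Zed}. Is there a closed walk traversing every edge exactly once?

Degrees: Kim:4, Dee:2, Sam:2, Mia:2, Pat:2, Ben:2, Gus:4, Hal:4, Wes:2, Zed:4, Viv:6, Quy:2
All degrees are even and the non-isolated vertices are connected — an Eulerian circuit exists.

Yes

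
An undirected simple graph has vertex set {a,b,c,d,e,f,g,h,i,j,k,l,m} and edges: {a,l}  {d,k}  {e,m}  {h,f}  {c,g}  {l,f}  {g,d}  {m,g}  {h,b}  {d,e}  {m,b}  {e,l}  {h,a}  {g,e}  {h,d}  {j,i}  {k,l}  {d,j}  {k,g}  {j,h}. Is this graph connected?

Yes

A breadth-first search from a visits a, h, l, d, j, f, b, k, e, g, i, m, c — all 13 vertices — so the graph is connected.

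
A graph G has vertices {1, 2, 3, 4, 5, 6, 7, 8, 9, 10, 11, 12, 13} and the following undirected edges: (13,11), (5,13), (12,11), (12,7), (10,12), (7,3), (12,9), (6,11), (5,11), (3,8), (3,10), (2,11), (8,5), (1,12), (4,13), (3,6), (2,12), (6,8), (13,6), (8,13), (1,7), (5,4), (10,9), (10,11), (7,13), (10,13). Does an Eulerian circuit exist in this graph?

No

Degrees: 1:2, 2:2, 3:4, 4:2, 5:4, 6:4, 7:4, 8:4, 9:2, 10:5, 11:6, 12:6, 13:7
10, 13 have odd degree; an Eulerian circuit needs every degree to be even, so none exists.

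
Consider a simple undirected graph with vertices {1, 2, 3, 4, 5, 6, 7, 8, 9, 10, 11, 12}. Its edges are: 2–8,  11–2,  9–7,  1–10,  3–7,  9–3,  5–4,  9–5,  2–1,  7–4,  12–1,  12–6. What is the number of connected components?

2

Component: {3, 4, 5, 7, 9}
Component: {1, 2, 6, 8, 10, 11, 12}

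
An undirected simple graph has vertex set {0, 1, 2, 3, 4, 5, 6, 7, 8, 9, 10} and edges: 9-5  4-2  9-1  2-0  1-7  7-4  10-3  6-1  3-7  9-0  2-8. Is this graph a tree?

No

The graph has 11 vertices and 11 edges.
A tree on 11 vertices has exactly 10 edges; this graph has 11, so it contains a cycle and is not a tree.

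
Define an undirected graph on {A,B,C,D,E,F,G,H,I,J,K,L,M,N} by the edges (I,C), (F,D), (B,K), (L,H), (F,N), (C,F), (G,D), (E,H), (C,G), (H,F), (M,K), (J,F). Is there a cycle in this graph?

The graph has 14 vertices, 12 edges, and 3 connected components.
One cycle is C-F-D-G-C.

Yes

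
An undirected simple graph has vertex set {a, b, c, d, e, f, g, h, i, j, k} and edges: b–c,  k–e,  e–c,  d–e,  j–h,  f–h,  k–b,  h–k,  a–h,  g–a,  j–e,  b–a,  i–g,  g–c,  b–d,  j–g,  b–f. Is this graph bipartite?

Yes

A valid 2-coloring puts {b, e, g, h} on one side and {a, c, d, f, i, j, k} on the other; every edge crosses between the two sides.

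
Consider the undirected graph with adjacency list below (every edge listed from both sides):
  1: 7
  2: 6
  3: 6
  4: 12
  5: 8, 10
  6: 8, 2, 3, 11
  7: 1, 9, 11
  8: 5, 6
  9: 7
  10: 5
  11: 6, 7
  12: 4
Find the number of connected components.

2

Component: {4, 12}
Component: {1, 2, 3, 5, 6, 7, 8, 9, 10, 11}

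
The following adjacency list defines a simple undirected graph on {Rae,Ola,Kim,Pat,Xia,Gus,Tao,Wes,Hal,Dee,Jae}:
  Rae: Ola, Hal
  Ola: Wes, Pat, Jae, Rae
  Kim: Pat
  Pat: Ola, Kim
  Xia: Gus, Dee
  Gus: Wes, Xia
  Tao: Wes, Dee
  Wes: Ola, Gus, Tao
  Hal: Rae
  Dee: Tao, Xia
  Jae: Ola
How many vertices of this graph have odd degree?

4

Degrees: Rae:2, Ola:4, Kim:1, Pat:2, Xia:2, Gus:2, Tao:2, Wes:3, Hal:1, Dee:2, Jae:1
Odd-degree vertices: Kim, Wes, Hal, Jae.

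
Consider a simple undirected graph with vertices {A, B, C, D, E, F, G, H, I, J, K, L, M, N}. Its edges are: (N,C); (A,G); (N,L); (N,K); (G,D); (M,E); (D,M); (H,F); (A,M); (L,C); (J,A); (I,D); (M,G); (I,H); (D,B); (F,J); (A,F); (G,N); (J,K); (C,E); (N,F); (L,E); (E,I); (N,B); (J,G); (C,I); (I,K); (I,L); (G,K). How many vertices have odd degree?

Degrees: A:4, B:2, C:4, D:4, E:4, F:4, G:6, H:2, I:6, J:4, K:4, L:4, M:4, N:6
Odd-degree vertices: none.

0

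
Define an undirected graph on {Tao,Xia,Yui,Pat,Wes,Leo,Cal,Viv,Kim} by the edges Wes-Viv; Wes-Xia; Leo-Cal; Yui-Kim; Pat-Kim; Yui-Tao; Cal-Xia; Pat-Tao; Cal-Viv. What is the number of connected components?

2

Component: {Tao, Yui, Pat, Kim}
Component: {Xia, Wes, Leo, Cal, Viv}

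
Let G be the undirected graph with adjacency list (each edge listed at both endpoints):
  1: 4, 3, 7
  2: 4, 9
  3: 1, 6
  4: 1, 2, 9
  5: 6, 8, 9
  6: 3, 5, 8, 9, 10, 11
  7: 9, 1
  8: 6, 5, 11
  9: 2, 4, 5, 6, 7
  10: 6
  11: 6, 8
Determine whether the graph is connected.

A breadth-first search from 1 visits 1, 7, 4, 3, 9, 2, 6, 5, 11, 8, 10 — all 11 vertices — so the graph is connected.

Yes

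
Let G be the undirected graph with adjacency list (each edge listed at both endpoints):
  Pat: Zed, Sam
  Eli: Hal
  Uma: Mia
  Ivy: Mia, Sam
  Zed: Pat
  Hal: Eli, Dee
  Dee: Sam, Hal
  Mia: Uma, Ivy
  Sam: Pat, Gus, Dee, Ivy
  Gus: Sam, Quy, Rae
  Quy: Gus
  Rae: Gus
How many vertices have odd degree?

Degrees: Pat:2, Eli:1, Uma:1, Ivy:2, Zed:1, Hal:2, Dee:2, Mia:2, Sam:4, Gus:3, Quy:1, Rae:1
Odd-degree vertices: Eli, Uma, Zed, Gus, Quy, Rae.

6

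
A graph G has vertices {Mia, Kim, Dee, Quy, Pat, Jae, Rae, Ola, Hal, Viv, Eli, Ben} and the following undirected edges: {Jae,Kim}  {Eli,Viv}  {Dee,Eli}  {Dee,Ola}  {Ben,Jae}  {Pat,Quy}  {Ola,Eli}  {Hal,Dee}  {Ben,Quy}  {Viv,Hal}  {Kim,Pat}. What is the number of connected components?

4

Component: {Mia}
Component: {Rae}
Component: {Kim, Quy, Pat, Jae, Ben}
Component: {Dee, Ola, Hal, Viv, Eli}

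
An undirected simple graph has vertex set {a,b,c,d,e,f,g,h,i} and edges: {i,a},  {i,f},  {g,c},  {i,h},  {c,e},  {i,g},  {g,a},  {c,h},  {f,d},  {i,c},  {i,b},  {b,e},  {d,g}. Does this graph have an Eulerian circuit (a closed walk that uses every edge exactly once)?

Yes

Degrees: a:2, b:2, c:4, d:2, e:2, f:2, g:4, h:2, i:6
Every vertex has even degree and the edges form a single connected piece, so an Eulerian circuit exists.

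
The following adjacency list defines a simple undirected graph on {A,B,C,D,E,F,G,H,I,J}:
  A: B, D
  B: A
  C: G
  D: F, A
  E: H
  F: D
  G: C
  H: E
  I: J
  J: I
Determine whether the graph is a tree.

No

The graph has 10 vertices and 6 edges.
It is not connected, so it is not a tree.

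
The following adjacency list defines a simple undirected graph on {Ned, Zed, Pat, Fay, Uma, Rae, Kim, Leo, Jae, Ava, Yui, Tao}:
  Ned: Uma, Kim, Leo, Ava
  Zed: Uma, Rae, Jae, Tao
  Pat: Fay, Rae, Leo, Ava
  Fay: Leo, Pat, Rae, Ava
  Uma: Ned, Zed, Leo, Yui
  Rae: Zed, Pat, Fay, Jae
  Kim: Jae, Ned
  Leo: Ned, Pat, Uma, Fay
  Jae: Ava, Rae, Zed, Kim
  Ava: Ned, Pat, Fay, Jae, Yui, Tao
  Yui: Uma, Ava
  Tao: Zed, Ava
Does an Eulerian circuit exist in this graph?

Degrees: Ned:4, Zed:4, Pat:4, Fay:4, Uma:4, Rae:4, Kim:2, Leo:4, Jae:4, Ava:6, Yui:2, Tao:2
All degrees are even and the non-isolated vertices are connected — an Eulerian circuit exists.

Yes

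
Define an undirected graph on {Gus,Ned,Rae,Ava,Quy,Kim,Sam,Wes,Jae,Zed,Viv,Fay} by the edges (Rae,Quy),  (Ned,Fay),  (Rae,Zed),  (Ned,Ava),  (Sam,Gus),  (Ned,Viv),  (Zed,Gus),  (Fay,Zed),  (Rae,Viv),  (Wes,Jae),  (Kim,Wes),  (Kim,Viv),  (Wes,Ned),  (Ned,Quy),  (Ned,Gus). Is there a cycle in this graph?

|V| = 12, |E| = 15, number of components = 1.
One cycle is Ned-Fay-Zed-Rae-Quy-Ned.

Yes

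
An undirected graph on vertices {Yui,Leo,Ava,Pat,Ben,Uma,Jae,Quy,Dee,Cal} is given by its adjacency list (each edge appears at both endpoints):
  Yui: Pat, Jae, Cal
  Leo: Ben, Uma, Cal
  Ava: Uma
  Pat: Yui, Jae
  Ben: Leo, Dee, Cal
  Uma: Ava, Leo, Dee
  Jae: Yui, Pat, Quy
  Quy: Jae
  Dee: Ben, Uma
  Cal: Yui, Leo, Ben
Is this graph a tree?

|V| = 10, |E| = 12.
A tree on 10 vertices has exactly 9 edges; this graph has 12, so it contains a cycle and is not a tree.

No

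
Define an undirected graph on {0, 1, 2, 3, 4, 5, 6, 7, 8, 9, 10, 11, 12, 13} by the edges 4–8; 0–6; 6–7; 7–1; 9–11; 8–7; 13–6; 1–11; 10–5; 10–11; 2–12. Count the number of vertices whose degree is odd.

Degrees: 0:1, 1:2, 2:1, 3:0, 4:1, 5:1, 6:3, 7:3, 8:2, 9:1, 10:2, 11:3, 12:1, 13:1
Odd-degree vertices: 0, 2, 4, 5, 6, 7, 9, 11, 12, 13.

10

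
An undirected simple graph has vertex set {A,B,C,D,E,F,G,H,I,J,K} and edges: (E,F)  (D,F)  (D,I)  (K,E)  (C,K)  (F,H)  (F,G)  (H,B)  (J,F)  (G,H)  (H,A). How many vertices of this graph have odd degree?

Degrees: A:1, B:1, C:1, D:2, E:2, F:5, G:2, H:4, I:1, J:1, K:2
Odd-degree vertices: A, B, C, F, I, J.

6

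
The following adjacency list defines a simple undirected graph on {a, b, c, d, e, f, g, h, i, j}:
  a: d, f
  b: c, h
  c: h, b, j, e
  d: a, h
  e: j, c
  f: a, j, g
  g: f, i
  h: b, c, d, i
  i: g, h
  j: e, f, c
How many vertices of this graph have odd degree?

2

Degrees: a:2, b:2, c:4, d:2, e:2, f:3, g:2, h:4, i:2, j:3
Odd-degree vertices: f, j.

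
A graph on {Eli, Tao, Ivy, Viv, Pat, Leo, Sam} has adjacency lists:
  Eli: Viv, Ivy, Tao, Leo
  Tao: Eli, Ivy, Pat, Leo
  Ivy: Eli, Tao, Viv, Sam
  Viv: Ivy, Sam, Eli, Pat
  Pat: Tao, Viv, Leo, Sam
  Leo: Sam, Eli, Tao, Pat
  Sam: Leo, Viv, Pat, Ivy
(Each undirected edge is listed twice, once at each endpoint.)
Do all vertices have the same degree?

Degrees: Eli:4, Tao:4, Ivy:4, Viv:4, Pat:4, Leo:4, Sam:4
Every vertex has degree 4, so the graph is 4-regular.

Yes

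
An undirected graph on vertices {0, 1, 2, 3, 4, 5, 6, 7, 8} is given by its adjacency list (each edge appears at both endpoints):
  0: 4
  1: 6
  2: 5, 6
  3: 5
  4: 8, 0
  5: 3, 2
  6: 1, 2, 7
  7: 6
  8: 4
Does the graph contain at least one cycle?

The graph has 9 vertices, 7 edges, and 2 connected components.
A forest on 9 vertices with 2 components has exactly 7 edges, which matches — so no cycle.

No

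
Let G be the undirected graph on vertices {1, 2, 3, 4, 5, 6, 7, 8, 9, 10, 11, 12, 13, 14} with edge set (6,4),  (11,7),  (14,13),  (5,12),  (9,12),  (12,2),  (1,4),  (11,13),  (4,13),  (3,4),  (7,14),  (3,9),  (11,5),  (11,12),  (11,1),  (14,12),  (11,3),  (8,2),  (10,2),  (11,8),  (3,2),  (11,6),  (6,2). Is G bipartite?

No

12-5-11-12 is an odd cycle (length 3), and a bipartite graph can contain only even cycles.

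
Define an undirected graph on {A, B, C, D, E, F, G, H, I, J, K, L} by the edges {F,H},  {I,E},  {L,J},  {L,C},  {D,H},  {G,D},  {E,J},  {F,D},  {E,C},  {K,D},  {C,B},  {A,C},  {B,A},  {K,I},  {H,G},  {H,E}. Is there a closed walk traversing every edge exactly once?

Yes

Degrees: A:2, B:2, C:4, D:4, E:4, F:2, G:2, H:4, I:2, J:2, K:2, L:2
All degrees are even and the non-isolated vertices are connected — an Eulerian circuit exists.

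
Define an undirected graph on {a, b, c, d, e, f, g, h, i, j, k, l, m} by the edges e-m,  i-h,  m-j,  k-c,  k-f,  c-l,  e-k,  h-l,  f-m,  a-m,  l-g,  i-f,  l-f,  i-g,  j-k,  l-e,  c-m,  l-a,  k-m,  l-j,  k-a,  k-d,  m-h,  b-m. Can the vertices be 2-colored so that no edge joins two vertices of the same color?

The cycle f-k-m-f has length 3, which is odd, so the graph is not bipartite.

No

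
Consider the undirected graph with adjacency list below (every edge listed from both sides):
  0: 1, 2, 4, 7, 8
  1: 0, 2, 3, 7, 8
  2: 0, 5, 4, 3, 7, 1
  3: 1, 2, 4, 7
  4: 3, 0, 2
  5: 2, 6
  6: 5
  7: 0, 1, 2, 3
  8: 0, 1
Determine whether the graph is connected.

Yes

Starting from 0 and exploring outward reaches every vertex (0, 2, 7, 8, 4, 1, 5, 3, 6); the graph is connected.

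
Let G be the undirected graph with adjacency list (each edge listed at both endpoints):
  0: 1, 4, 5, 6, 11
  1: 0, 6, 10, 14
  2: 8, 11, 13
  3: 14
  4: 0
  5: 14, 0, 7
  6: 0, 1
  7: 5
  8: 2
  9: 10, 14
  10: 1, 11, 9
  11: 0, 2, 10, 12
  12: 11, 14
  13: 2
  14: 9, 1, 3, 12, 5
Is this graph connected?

Starting from 0 and exploring outward reaches every vertex (0, 11, 6, 4, 1, 5, 2, 12, 10, 14, 7, 8, 13, 9, 3); the graph is connected.

Yes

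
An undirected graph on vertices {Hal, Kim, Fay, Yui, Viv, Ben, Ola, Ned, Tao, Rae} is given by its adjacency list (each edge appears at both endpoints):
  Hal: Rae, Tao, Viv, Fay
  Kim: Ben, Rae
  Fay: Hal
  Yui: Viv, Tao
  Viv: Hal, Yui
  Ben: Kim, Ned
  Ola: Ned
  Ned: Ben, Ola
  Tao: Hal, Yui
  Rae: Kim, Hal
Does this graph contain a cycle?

The graph has 10 vertices, 10 edges, and 1 connected component.
Since 10 > 10 - 1, a cycle must exist; for instance Hal-Viv-Yui-Tao-Hal.

Yes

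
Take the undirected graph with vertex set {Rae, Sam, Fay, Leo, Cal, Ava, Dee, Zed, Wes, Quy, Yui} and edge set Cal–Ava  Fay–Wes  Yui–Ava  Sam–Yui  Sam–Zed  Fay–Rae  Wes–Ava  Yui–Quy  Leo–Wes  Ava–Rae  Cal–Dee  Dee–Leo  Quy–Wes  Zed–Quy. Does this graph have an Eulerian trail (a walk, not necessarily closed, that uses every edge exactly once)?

Degrees: Rae:2, Sam:2, Fay:2, Leo:2, Cal:2, Ava:4, Dee:2, Zed:2, Wes:4, Quy:3, Yui:3
Odd-degree vertices: Quy, Yui (2 total).
With 2 odd-degree vertices and all edges in one connected piece, an Eulerian trail exists (from Quy to Yui).

Yes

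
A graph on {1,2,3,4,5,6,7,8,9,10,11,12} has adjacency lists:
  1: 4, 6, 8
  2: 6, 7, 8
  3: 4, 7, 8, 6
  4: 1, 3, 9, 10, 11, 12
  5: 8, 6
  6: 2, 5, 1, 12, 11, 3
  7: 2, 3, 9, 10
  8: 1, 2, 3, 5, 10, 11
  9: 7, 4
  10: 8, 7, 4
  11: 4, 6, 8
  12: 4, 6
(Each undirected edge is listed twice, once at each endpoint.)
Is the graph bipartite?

Partition the vertices as {4, 6, 7, 8} vs {1, 2, 3, 5, 9, 10, 11, 12}. Each listed edge has one endpoint in each part, so the graph is bipartite.

Yes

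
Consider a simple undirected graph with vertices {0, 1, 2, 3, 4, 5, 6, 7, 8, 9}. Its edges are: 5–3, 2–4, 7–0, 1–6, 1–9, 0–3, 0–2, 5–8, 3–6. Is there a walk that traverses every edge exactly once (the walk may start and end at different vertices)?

No

Degrees: 0:3, 1:2, 2:2, 3:3, 4:1, 5:2, 6:2, 7:1, 8:1, 9:1
Odd-degree vertices: 0, 3, 4, 7, 8, 9 (6 total).
An Eulerian trail requires 0 or 2 odd-degree vertices; here there are 6.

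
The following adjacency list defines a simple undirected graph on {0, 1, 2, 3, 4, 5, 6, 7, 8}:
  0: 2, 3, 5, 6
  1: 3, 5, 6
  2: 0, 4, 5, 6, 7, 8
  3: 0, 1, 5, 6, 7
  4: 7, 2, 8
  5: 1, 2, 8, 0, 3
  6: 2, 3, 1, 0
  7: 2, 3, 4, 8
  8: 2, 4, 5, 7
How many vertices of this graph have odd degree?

Degrees: 0:4, 1:3, 2:6, 3:5, 4:3, 5:5, 6:4, 7:4, 8:4
Odd-degree vertices: 1, 3, 4, 5.

4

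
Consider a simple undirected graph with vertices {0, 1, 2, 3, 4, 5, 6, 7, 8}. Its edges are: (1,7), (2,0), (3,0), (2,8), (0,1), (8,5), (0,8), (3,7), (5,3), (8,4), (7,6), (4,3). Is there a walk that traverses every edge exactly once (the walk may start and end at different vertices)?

Yes

Degrees: 0:4, 1:2, 2:2, 3:4, 4:2, 5:2, 6:1, 7:3, 8:4
Odd-degree vertices: 6, 7 (2 total).
With 2 odd-degree vertices and all edges in one connected piece, an Eulerian trail exists (from 6 to 7).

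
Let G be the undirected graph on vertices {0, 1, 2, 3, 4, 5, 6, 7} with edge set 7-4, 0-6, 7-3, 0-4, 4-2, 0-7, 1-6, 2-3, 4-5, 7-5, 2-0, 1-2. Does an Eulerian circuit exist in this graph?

Yes

Degrees: 0:4, 1:2, 2:4, 3:2, 4:4, 5:2, 6:2, 7:4
All degrees are even and the non-isolated vertices are connected — an Eulerian circuit exists.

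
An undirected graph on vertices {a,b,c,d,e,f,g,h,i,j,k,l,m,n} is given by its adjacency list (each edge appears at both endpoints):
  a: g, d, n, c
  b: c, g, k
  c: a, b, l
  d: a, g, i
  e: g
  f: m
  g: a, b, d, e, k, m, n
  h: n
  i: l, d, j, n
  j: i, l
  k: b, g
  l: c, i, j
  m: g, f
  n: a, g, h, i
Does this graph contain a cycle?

|V| = 14, |E| = 20, number of components = 1.
Since 20 > 14 - 1, a cycle must exist; for instance i-l-j-i.

Yes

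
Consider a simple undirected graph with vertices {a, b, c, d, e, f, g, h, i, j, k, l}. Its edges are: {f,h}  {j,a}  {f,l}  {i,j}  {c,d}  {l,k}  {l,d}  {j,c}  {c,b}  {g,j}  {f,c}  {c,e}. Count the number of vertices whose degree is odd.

Degrees: a:1, b:1, c:5, d:2, e:1, f:3, g:1, h:1, i:1, j:4, k:1, l:3
Odd-degree vertices: a, b, c, e, f, g, h, i, k, l.

10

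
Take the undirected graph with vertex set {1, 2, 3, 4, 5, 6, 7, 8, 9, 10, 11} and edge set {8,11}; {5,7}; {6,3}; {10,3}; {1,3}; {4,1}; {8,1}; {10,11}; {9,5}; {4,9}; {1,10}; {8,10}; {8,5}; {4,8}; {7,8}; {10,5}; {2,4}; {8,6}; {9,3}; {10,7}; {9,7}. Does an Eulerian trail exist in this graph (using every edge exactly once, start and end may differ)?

Yes

Degrees: 1:4, 2:1, 3:4, 4:4, 5:4, 6:2, 7:4, 8:7, 9:4, 10:6, 11:2
Odd-degree vertices: 2, 8 (2 total).
With 2 odd-degree vertices and all edges in one connected piece, an Eulerian trail exists (from 2 to 8).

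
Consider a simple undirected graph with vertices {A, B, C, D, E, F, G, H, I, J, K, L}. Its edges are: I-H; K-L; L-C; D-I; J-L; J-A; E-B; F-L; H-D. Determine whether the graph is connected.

No

Component: {G}
Component: {B, E}
Component: {D, H, I}
Component: {A, C, F, J, K, L}
There are 4 separate components, so the graph is not connected.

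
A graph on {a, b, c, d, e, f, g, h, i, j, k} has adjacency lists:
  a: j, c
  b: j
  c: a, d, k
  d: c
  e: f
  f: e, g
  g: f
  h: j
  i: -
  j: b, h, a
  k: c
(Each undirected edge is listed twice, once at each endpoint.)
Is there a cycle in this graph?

No

The graph has 11 vertices, 8 edges, and 3 connected components.
Since 8 = 11 - 3, the graph is a forest and contains no cycle.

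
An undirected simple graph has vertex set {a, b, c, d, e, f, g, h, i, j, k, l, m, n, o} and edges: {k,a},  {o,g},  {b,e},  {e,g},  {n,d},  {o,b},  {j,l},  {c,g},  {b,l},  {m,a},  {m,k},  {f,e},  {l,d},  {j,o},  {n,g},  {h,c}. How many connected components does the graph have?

3

Component: {i}
Component: {a, k, m}
Component: {b, c, d, e, f, g, h, j, l, n, o}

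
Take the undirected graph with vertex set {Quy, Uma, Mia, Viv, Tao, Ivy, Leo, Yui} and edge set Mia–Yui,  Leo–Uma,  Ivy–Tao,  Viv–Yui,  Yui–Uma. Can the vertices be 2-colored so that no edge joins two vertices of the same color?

Color {Quy, Ivy, Leo, Yui} black and {Uma, Mia, Viv, Tao} white. No edge joins two same-colored vertices, so the graph is bipartite.

Yes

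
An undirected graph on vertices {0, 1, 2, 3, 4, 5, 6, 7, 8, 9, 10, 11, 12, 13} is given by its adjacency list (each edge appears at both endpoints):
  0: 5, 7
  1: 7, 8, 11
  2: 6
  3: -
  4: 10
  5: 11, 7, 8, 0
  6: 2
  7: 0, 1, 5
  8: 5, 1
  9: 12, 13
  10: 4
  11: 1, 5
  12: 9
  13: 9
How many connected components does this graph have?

Component: {3}
Component: {2, 6}
Component: {4, 10}
Component: {9, 12, 13}
Component: {0, 1, 5, 7, 8, 11}

5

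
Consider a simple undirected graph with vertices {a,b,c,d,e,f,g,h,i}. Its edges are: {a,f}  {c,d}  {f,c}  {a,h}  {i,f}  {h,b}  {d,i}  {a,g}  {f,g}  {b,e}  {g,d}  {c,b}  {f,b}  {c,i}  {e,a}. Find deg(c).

4

Neighbors of c: b, d, f, i.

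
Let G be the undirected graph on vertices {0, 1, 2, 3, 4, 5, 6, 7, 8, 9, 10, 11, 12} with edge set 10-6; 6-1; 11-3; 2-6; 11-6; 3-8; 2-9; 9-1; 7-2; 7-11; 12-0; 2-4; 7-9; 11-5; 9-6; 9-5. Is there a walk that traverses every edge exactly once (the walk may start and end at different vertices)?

Degrees: 0:1, 1:2, 2:4, 3:2, 4:1, 5:2, 6:5, 7:3, 8:1, 9:5, 10:1, 11:4, 12:1
Odd-degree vertices: 0, 4, 6, 7, 8, 9, 10, 12 (8 total).
An Eulerian trail requires 0 or 2 odd-degree vertices; here there are 8.

No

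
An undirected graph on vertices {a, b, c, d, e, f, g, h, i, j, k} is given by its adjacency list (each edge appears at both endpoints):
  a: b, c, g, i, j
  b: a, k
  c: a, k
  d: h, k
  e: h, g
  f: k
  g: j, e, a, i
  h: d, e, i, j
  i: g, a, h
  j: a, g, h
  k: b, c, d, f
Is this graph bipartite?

The cycle i-g-a-i has length 3, which is odd, so the graph is not bipartite.

No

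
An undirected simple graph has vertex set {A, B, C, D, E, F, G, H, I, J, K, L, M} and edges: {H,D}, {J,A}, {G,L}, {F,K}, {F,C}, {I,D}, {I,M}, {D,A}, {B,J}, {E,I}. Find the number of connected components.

Component: {G, L}
Component: {C, F, K}
Component: {A, B, D, E, H, I, J, M}

3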